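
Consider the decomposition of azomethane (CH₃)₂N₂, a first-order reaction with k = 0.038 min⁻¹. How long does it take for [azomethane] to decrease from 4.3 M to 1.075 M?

36.48 min

Step 1: For first-order: t = ln([azomethane]₀/[azomethane])/k
Step 2: t = ln(4.3/1.075)/0.038
Step 3: t = ln(4)/0.038
Step 4: t = 1.386/0.038 = 36.48 min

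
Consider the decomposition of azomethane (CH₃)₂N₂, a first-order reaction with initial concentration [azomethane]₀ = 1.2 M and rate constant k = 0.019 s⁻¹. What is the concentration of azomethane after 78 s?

0.2726 M

Step 1: For a first-order reaction: [azomethane] = [azomethane]₀ × e^(-kt)
Step 2: [azomethane] = 1.2 × e^(-0.019 × 78)
Step 3: [azomethane] = 1.2 × e^(-1.482)
Step 4: [azomethane] = 1.2 × 0.227183 = 0.2726 M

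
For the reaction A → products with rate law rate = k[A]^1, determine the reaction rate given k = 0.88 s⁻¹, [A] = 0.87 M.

0.7656 M/s

Step 1: Identify the rate law: rate = k[A]^1
Step 2: Substitute values: rate = 0.88 × (0.87)^1
Step 3: Calculate: rate = 0.88 × 0.87 = 0.7656 M/s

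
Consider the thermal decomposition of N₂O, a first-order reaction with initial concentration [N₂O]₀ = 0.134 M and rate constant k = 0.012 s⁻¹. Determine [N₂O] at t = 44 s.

0.07903 M

Step 1: For a first-order reaction: [N₂O] = [N₂O]₀ × e^(-kt)
Step 2: [N₂O] = 0.134 × e^(-0.012 × 44)
Step 3: [N₂O] = 0.134 × e^(-0.528)
Step 4: [N₂O] = 0.134 × 0.589783 = 0.07903 M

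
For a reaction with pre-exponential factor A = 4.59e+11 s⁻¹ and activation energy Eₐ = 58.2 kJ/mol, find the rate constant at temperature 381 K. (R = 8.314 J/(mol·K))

4.81e+03 s⁻¹

Step 1: Use the Arrhenius equation: k = A × exp(-Eₐ/RT)
Step 2: Convert Eₐ to J/mol: 58.2 kJ/mol = 58200 J/mol
Step 3: Calculate the exponent: -Eₐ/(RT) = -58200/(8.314 × 381) = -18.37333
Step 4: k = 4.59e+11 × exp(-18.37333)
Step 5: k = 4.59e+11 × 1.04849e-08 = 4.8126e+03 s⁻¹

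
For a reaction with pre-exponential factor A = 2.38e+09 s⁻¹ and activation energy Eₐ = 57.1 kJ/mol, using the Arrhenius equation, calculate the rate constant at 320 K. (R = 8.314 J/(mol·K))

1.14e+00 s⁻¹

Step 1: Use the Arrhenius equation: k = A × exp(-Eₐ/RT)
Step 2: Convert Eₐ to J/mol: 57.1 kJ/mol = 57100 J/mol
Step 3: Calculate the exponent: -Eₐ/(RT) = -57100/(8.314 × 320) = -21.46229
Step 4: k = 2.38e+09 × exp(-21.46229)
Step 5: k = 2.38e+09 × 4.77580e-10 = 1.1366e+00 s⁻¹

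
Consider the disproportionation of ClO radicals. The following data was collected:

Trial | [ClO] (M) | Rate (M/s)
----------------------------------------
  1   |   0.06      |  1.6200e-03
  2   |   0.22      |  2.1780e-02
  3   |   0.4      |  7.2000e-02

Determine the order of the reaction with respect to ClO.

second order (2)

Step 1: Compare trials to find order n where rate₂/rate₁ = ([ClO]₂/[ClO]₁)^n
Step 2: rate₂/rate₁ = 2.1780e-02/1.6200e-03 = 13.44
Step 3: [ClO]₂/[ClO]₁ = 0.22/0.06 = 3.667
Step 4: n = ln(13.44)/ln(3.667) = 2.00 ≈ 2
Step 5: The reaction is second order in ClO.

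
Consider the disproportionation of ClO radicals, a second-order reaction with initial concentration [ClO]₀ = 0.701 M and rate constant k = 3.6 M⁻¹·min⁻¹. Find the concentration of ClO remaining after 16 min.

0.01694 M

Step 1: For a second-order reaction: 1/[ClO] = 1/[ClO]₀ + kt
Step 2: 1/[ClO] = 1/0.701 + 3.6 × 16
Step 3: 1/[ClO] = 1.427 + 57.6 = 59.03
Step 4: [ClO] = 1/59.03 = 0.01694 M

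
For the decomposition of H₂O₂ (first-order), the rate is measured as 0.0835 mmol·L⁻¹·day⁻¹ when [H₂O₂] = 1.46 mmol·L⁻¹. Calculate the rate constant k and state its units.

0.05719 day⁻¹

Step 1: rate = k[H₂O₂]^1, so k = rate / [H₂O₂]^1.
Step 2: k = 0.0835 / (1.46)^1 = 0.0835 / 1.46.
Step 3: k = 0.05719 day⁻¹.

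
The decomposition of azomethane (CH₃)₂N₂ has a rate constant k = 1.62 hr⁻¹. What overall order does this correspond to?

first order (1)

Step 1: The units of k for an nth-order reaction are (concentration)^(1-n)·(time)⁻¹.
Step 2: Here k has units hr⁻¹, so the concentration exponent is 0.
Step 3: 1 - n = 0 ⇒ n = 1. The reaction is first order.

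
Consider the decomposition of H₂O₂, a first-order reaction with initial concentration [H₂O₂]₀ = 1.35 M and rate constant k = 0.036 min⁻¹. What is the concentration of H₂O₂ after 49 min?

0.2313 M

Step 1: For a first-order reaction: [H₂O₂] = [H₂O₂]₀ × e^(-kt)
Step 2: [H₂O₂] = 1.35 × e^(-0.036 × 49)
Step 3: [H₂O₂] = 1.35 × e^(-1.764)
Step 4: [H₂O₂] = 1.35 × 0.171358 = 0.2313 M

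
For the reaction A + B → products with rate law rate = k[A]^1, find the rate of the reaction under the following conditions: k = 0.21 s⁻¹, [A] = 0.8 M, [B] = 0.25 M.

0.168 M/s

Step 1: The rate law is rate = k[A]^1
Step 2: Note that the rate does not depend on [B] (zero order in B).
Step 3: rate = 0.21 × (0.8)^1 = 0.168 M/s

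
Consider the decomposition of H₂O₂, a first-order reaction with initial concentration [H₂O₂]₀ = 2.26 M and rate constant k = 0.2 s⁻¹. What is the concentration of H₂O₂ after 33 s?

0.003074 M

Step 1: For a first-order reaction: [H₂O₂] = [H₂O₂]₀ × e^(-kt)
Step 2: [H₂O₂] = 2.26 × e^(-0.2 × 33)
Step 3: [H₂O₂] = 2.26 × e^(-6.6)
Step 4: [H₂O₂] = 2.26 × 0.00136037 = 0.003074 M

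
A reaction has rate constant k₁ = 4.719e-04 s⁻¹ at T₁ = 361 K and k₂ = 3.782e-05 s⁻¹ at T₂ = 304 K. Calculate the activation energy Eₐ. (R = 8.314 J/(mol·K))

40.4 kJ/mol

Step 1: Use the two-temperature Arrhenius form: ln(k₂/k₁) = -Eₐ/R × (1/T₂ - 1/T₁)
Step 2: ln(k₂/k₁) = ln(3.782e-05/4.719e-04) = ln(0.0801441) = -2.52393
Step 3: 1/T₂ - 1/T₁ = 1/304 - 1/361 = 5.193906e-04 K⁻¹
Step 4: Eₐ = -R × ln(k₂/k₁) / (1/T₂ - 1/T₁) = -8.314 × -2.52393 / 5.193906e-04
Step 5: Eₐ = 4.0401e+04 J/mol = 40.4 kJ/mol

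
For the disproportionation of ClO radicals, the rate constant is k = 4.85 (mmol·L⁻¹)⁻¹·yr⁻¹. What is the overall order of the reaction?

second order (2)

Step 1: The units of k for an nth-order reaction are (concentration)^(1-n)·(time)⁻¹.
Step 2: Here k has units (mmol·L⁻¹)⁻¹·yr⁻¹, so the concentration exponent is -1.
Step 3: 1 - n = -1 ⇒ n = 2. The reaction is second order.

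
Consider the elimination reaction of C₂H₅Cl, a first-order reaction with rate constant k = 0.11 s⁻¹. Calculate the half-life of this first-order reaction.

6.301 s

Step 1: For a first-order reaction, t₁/₂ = ln(2)/k
Step 2: t₁/₂ = ln(2)/0.11
Step 3: t₁/₂ = 0.6931/0.11 = 6.301 s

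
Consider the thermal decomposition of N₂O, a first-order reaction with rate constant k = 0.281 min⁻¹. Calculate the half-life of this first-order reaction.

2.467 min

Step 1: For a first-order reaction, t₁/₂ = ln(2)/k
Step 2: t₁/₂ = ln(2)/0.281
Step 3: t₁/₂ = 0.6931/0.281 = 2.467 min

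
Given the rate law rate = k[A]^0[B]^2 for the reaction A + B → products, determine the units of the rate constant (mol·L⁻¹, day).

(mol·L⁻¹)⁻¹·day⁻¹

Step 1: Overall order = 0 + 2 = 2.
Step 2: rate has units mol·L⁻¹·day⁻¹; [A]^0[B]^2 has units (mol·L⁻¹)^2.
Step 3: k = rate/([A]^0[B]^2), so units of k = (mol·L⁻¹)^(1-2)·day⁻¹ = (mol·L⁻¹)⁻¹·day⁻¹.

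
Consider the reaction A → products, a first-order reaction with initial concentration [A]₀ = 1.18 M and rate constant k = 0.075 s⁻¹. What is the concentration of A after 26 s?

0.1679 M

Step 1: For a first-order reaction: [A] = [A]₀ × e^(-kt)
Step 2: [A] = 1.18 × e^(-0.075 × 26)
Step 3: [A] = 1.18 × e^(-1.95)
Step 4: [A] = 1.18 × 0.142274 = 0.1679 M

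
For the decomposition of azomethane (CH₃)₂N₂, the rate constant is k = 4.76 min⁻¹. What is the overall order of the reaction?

first order (1)

Step 1: The units of k for an nth-order reaction are (concentration)^(1-n)·(time)⁻¹.
Step 2: Here k has units min⁻¹, so the concentration exponent is 0.
Step 3: 1 - n = 0 ⇒ n = 1. The reaction is first order.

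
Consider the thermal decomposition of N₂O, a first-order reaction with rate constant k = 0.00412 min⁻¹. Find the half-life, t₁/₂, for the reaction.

168.2 min

Step 1: For a first-order reaction, t₁/₂ = ln(2)/k
Step 2: t₁/₂ = ln(2)/0.00412
Step 3: t₁/₂ = 0.6931/0.00412 = 168.2 min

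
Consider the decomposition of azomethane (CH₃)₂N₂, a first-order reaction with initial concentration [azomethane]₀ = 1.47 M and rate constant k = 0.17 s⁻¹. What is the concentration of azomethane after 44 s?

0.0008295 M

Step 1: For a first-order reaction: [azomethane] = [azomethane]₀ × e^(-kt)
Step 2: [azomethane] = 1.47 × e^(-0.17 × 44)
Step 3: [azomethane] = 1.47 × e^(-7.48)
Step 4: [azomethane] = 1.47 × 0.000564257 = 0.0008295 M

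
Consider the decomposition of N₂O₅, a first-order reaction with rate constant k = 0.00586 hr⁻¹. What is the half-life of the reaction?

118.3 hr

Step 1: For a first-order reaction, t₁/₂ = ln(2)/k
Step 2: t₁/₂ = ln(2)/0.00586
Step 3: t₁/₂ = 0.6931/0.00586 = 118.3 hr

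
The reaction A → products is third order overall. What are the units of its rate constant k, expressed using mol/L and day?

(mol/L)⁻²·day⁻¹

Step 1: For overall order n, rate = k × (concentration)^n.
Step 2: Rate has units mol/L·day⁻¹; concentration term has units (mol/L)^3.
Step 3: k = rate / (concentration)^n, so units of k = (mol/L)^(1-3)·day⁻¹ = (mol/L)⁻²·day⁻¹.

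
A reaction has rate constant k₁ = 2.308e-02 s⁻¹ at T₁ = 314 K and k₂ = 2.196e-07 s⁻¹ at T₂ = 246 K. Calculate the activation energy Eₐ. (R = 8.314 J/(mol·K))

109.2 kJ/mol

Step 1: Use the two-temperature Arrhenius form: ln(k₂/k₁) = -Eₐ/R × (1/T₂ - 1/T₁)
Step 2: ln(k₂/k₁) = ln(2.196e-07/2.308e-02) = ln(9.51473e-06) = -11.5627
Step 3: 1/T₂ - 1/T₁ = 1/246 - 1/314 = 8.803273e-04 K⁻¹
Step 4: Eₐ = -R × ln(k₂/k₁) / (1/T₂ - 1/T₁) = -8.314 × -11.5627 / 8.803273e-04
Step 5: Eₐ = 1.0920e+05 J/mol = 109.2 kJ/mol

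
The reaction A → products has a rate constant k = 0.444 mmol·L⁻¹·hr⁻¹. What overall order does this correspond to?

zeroth order (0)

Step 1: The units of k for an nth-order reaction are (concentration)^(1-n)·(time)⁻¹.
Step 2: Here k has units mmol·L⁻¹·hr⁻¹, so the concentration exponent is 1.
Step 3: 1 - n = 1 ⇒ n = 0. The reaction is zeroth order.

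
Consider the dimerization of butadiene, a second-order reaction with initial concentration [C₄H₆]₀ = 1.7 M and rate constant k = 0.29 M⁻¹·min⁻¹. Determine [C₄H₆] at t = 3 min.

0.6858 M

Step 1: For a second-order reaction: 1/[C₄H₆] = 1/[C₄H₆]₀ + kt
Step 2: 1/[C₄H₆] = 1/1.7 + 0.29 × 3
Step 3: 1/[C₄H₆] = 0.5882 + 0.87 = 1.458
Step 4: [C₄H₆] = 1/1.458 = 0.6858 M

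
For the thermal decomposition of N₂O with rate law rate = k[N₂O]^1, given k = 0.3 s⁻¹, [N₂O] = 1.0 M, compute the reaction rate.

0.3 M/s

Step 1: Identify the rate law: rate = k[N₂O]^1
Step 2: Substitute values: rate = 0.3 × (1.0)^1
Step 3: Calculate: rate = 0.3 × 1 = 0.3 M/s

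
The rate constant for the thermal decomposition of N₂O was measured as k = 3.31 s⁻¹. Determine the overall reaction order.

first order (1)

Step 1: The units of k for an nth-order reaction are (concentration)^(1-n)·(time)⁻¹.
Step 2: Here k has units s⁻¹, so the concentration exponent is 0.
Step 3: 1 - n = 0 ⇒ n = 1. The reaction is first order.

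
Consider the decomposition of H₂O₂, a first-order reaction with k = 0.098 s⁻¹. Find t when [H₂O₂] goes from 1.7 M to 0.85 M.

7.073 s

Step 1: For first-order: t = ln([H₂O₂]₀/[H₂O₂])/k
Step 2: t = ln(1.7/0.85)/0.098
Step 3: t = ln(2)/0.098
Step 4: t = 0.6931/0.098 = 7.073 s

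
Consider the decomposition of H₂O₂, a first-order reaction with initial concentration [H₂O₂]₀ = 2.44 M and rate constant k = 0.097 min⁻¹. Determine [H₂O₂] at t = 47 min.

0.02555 M

Step 1: For a first-order reaction: [H₂O₂] = [H₂O₂]₀ × e^(-kt)
Step 2: [H₂O₂] = 2.44 × e^(-0.097 × 47)
Step 3: [H₂O₂] = 2.44 × e^(-4.559)
Step 4: [H₂O₂] = 2.44 × 0.0104725 = 0.02555 M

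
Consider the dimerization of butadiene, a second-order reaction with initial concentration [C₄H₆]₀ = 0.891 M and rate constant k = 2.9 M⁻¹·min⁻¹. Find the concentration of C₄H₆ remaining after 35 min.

0.009744 M

Step 1: For a second-order reaction: 1/[C₄H₆] = 1/[C₄H₆]₀ + kt
Step 2: 1/[C₄H₆] = 1/0.891 + 2.9 × 35
Step 3: 1/[C₄H₆] = 1.122 + 101.5 = 102.6
Step 4: [C₄H₆] = 1/102.6 = 0.009744 M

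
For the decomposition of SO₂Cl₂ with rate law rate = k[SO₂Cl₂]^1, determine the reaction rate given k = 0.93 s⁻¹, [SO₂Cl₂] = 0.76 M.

0.7068 M/s

Step 1: Identify the rate law: rate = k[SO₂Cl₂]^1
Step 2: Substitute values: rate = 0.93 × (0.76)^1
Step 3: Calculate: rate = 0.93 × 0.76 = 0.7068 M/s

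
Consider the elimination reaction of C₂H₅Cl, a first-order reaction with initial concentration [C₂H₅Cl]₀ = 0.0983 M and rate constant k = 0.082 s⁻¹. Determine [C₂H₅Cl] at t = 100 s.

2.7e-05 M

Step 1: For a first-order reaction: [C₂H₅Cl] = [C₂H₅Cl]₀ × e^(-kt)
Step 2: [C₂H₅Cl] = 0.0983 × e^(-0.082 × 100)
Step 3: [C₂H₅Cl] = 0.0983 × e^(-8.2)
Step 4: [C₂H₅Cl] = 0.0983 × 0.000274654 = 2.7e-05 M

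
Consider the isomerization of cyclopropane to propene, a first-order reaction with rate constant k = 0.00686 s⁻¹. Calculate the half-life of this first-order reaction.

101 s

Step 1: For a first-order reaction, t₁/₂ = ln(2)/k
Step 2: t₁/₂ = ln(2)/0.00686
Step 3: t₁/₂ = 0.6931/0.00686 = 101 s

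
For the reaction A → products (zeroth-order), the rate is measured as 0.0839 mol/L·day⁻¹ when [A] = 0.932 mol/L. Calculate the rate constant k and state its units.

0.0839 mol/L·day⁻¹

Step 1: For a zeroth-order reaction, rate = k (independent of concentration).
Step 2: k = rate = 0.0839 mol/L·day⁻¹.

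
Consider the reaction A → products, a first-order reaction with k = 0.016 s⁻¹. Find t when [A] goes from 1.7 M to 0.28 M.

112.7 s

Step 1: For first-order: t = ln([A]₀/[A])/k
Step 2: t = ln(1.7/0.28)/0.016
Step 3: t = ln(6.071)/0.016
Step 4: t = 1.804/0.016 = 112.7 s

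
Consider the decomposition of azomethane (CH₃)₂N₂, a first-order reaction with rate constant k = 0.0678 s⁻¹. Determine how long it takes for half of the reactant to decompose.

10.22 s

Step 1: For a first-order reaction, t₁/₂ = ln(2)/k
Step 2: t₁/₂ = ln(2)/0.0678
Step 3: t₁/₂ = 0.6931/0.0678 = 10.22 s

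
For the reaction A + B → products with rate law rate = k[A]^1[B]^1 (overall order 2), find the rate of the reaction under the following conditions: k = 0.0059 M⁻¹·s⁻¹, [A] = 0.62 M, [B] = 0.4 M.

0.001463 M/s

Step 1: The rate law is rate = k[A]^1[B]^1, overall order = 1+1 = 2
Step 2: Substitute values: rate = 0.0059 × (0.62)^1 × (0.4)^1
Step 3: rate = 0.0059 × 0.62 × 0.4 = 0.0014632 M/s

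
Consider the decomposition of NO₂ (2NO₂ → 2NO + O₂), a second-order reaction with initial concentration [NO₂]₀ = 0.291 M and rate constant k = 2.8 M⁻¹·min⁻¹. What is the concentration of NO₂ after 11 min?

0.02921 M

Step 1: For a second-order reaction: 1/[NO₂] = 1/[NO₂]₀ + kt
Step 2: 1/[NO₂] = 1/0.291 + 2.8 × 11
Step 3: 1/[NO₂] = 3.436 + 30.8 = 34.24
Step 4: [NO₂] = 1/34.24 = 0.02921 M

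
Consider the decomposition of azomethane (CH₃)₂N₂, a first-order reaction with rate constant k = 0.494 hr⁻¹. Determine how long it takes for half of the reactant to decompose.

1.403 hr

Step 1: For a first-order reaction, t₁/₂ = ln(2)/k
Step 2: t₁/₂ = ln(2)/0.494
Step 3: t₁/₂ = 0.6931/0.494 = 1.403 hr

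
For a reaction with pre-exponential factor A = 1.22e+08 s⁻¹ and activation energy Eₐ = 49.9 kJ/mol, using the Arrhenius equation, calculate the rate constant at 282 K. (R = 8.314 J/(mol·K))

6.97e-02 s⁻¹

Step 1: Use the Arrhenius equation: k = A × exp(-Eₐ/RT)
Step 2: Convert Eₐ to J/mol: 49.9 kJ/mol = 49900 J/mol
Step 3: Calculate the exponent: -Eₐ/(RT) = -49900/(8.314 × 282) = -21.28342
Step 4: k = 1.22e+08 × exp(-21.28342)
Step 5: k = 1.22e+08 × 5.71121e-10 = 6.9677e-02 s⁻¹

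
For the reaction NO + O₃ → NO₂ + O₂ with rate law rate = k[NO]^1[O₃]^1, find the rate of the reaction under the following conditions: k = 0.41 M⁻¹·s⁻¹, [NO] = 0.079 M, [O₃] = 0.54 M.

0.01749 M/s

Step 1: The rate law is rate = k[NO]^1[O₃]^1
Step 2: Substitute: rate = 0.41 × (0.079)^1 × (0.54)^1
Step 3: rate = 0.41 × 0.079 × 0.54 = 0.0174906 M/s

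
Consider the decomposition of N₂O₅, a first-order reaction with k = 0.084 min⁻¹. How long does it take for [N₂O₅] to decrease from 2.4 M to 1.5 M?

5.595 min

Step 1: For first-order: t = ln([N₂O₅]₀/[N₂O₅])/k
Step 2: t = ln(2.4/1.5)/0.084
Step 3: t = ln(1.6)/0.084
Step 4: t = 0.47/0.084 = 5.595 min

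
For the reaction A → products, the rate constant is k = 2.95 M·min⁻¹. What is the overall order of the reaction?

zeroth order (0)

Step 1: The units of k for an nth-order reaction are (concentration)^(1-n)·(time)⁻¹.
Step 2: Here k has units M·min⁻¹, so the concentration exponent is 1.
Step 3: 1 - n = 1 ⇒ n = 0. The reaction is zeroth order.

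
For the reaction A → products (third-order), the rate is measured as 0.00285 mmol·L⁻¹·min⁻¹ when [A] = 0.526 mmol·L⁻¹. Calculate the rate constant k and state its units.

0.01958 (mmol·L⁻¹)⁻²·min⁻¹

Step 1: rate = k[A]^3, so k = rate / [A]^3.
Step 2: k = 0.00285 / (0.526)^3 = 0.00285 / 0.1455.
Step 3: k = 0.01958 (mmol·L⁻¹)⁻²·min⁻¹.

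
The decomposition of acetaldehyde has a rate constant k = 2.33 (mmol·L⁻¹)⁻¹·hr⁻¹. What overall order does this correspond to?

second order (2)

Step 1: The units of k for an nth-order reaction are (concentration)^(1-n)·(time)⁻¹.
Step 2: Here k has units (mmol·L⁻¹)⁻¹·hr⁻¹, so the concentration exponent is -1.
Step 3: 1 - n = -1 ⇒ n = 2. The reaction is second order.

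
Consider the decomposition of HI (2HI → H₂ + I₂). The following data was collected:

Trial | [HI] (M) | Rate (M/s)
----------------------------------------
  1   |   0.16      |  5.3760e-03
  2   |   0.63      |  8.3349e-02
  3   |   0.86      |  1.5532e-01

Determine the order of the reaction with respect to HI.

second order (2)

Step 1: Compare trials to find order n where rate₂/rate₁ = ([HI]₂/[HI]₁)^n
Step 2: rate₂/rate₁ = 8.3349e-02/5.3760e-03 = 15.5
Step 3: [HI]₂/[HI]₁ = 0.63/0.16 = 3.938
Step 4: n = ln(15.5)/ln(3.938) = 2.00 ≈ 2
Step 5: The reaction is second order in HI.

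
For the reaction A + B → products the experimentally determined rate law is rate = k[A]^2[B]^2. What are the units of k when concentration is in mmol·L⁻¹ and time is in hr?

(mmol·L⁻¹)⁻³·hr⁻¹

Step 1: Overall order = 2 + 2 = 4.
Step 2: rate has units mmol·L⁻¹·hr⁻¹; [A]^2[B]^2 has units (mmol·L⁻¹)^4.
Step 3: k = rate/([A]^2[B]^2), so units of k = (mmol·L⁻¹)^(1-4)·hr⁻¹ = (mmol·L⁻¹)⁻³·hr⁻¹.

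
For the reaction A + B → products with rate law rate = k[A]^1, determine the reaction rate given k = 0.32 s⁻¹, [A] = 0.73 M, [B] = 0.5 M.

0.2336 M/s

Step 1: The rate law is rate = k[A]^1
Step 2: Note that the rate does not depend on [B] (zero order in B).
Step 3: rate = 0.32 × (0.73)^1 = 0.2336 M/s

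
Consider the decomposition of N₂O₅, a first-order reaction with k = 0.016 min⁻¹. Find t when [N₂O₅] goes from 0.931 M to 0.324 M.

65.97 min

Step 1: For first-order: t = ln([N₂O₅]₀/[N₂O₅])/k
Step 2: t = ln(0.931/0.324)/0.016
Step 3: t = ln(2.873)/0.016
Step 4: t = 1.056/0.016 = 65.97 min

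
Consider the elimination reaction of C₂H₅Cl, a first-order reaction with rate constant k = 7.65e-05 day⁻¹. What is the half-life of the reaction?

9061 day

Step 1: For a first-order reaction, t₁/₂ = ln(2)/k
Step 2: t₁/₂ = ln(2)/7.65e-05
Step 3: t₁/₂ = 0.6931/7.65e-05 = 9061 day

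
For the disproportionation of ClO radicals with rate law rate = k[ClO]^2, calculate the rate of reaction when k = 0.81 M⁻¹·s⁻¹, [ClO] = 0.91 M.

0.6708 M/s

Step 1: Identify the rate law: rate = k[ClO]^2
Step 2: Substitute values: rate = 0.81 × (0.91)^2
Step 3: Calculate: rate = 0.81 × 0.8281 = 0.670761 M/s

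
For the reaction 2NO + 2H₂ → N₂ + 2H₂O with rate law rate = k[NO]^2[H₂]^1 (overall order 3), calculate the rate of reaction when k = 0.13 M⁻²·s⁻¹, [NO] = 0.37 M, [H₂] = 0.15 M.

0.00267 M/s

Step 1: The rate law is rate = k[NO]^2[H₂]^1, overall order = 2+1 = 3
Step 2: Substitute values: rate = 0.13 × (0.37)^2 × (0.15)^1
Step 3: rate = 0.13 × 0.1369 × 0.15 = 0.00266955 M/s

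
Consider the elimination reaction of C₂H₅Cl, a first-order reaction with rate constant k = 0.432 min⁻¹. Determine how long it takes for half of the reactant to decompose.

1.605 min

Step 1: For a first-order reaction, t₁/₂ = ln(2)/k
Step 2: t₁/₂ = ln(2)/0.432
Step 3: t₁/₂ = 0.6931/0.432 = 1.605 min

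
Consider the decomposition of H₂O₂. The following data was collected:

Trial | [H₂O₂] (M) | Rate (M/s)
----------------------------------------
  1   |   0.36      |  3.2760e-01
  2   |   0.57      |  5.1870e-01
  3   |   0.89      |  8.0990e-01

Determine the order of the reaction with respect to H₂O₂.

first order (1)

Step 1: Compare trials to find order n where rate₂/rate₁ = ([H₂O₂]₂/[H₂O₂]₁)^n
Step 2: rate₂/rate₁ = 5.1870e-01/3.2760e-01 = 1.583
Step 3: [H₂O₂]₂/[H₂O₂]₁ = 0.57/0.36 = 1.583
Step 4: n = ln(1.583)/ln(1.583) = 1.00 ≈ 1
Step 5: The reaction is first order in H₂O₂.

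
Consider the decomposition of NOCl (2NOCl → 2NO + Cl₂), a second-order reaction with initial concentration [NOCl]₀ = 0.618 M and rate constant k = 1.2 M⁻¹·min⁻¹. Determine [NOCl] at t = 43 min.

0.01879 M

Step 1: For a second-order reaction: 1/[NOCl] = 1/[NOCl]₀ + kt
Step 2: 1/[NOCl] = 1/0.618 + 1.2 × 43
Step 3: 1/[NOCl] = 1.618 + 51.6 = 53.22
Step 4: [NOCl] = 1/53.22 = 0.01879 M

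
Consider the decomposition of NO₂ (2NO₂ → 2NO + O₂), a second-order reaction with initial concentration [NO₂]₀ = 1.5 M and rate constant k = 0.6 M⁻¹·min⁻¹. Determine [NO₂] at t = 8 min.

0.1829 M

Step 1: For a second-order reaction: 1/[NO₂] = 1/[NO₂]₀ + kt
Step 2: 1/[NO₂] = 1/1.5 + 0.6 × 8
Step 3: 1/[NO₂] = 0.6667 + 4.8 = 5.467
Step 4: [NO₂] = 1/5.467 = 0.1829 M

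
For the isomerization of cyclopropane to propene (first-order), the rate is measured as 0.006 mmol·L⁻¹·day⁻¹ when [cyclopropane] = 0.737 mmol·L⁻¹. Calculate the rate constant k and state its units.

0.008141 day⁻¹

Step 1: rate = k[cyclopropane]^1, so k = rate / [cyclopropane]^1.
Step 2: k = 0.006 / (0.737)^1 = 0.006 / 0.737.
Step 3: k = 0.008141 day⁻¹.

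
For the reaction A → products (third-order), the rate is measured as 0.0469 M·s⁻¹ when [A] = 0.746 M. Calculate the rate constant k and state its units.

0.113 M⁻²·s⁻¹

Step 1: rate = k[A]^3, so k = rate / [A]^3.
Step 2: k = 0.0469 / (0.746)^3 = 0.0469 / 0.4152.
Step 3: k = 0.113 M⁻²·s⁻¹.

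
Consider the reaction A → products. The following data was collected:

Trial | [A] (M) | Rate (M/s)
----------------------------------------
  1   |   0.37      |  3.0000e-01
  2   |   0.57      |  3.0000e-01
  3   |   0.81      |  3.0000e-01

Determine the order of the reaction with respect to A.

zeroth order (0)

Step 1: Compare trials - when concentration changes, rate stays constant.
Step 2: rate₂/rate₁ = 3.0000e-01/3.0000e-01 = 1
Step 3: [A]₂/[A]₁ = 0.57/0.37 = 1.541
Step 4: Since rate ratio ≈ (conc ratio)^0, the reaction is zeroth order.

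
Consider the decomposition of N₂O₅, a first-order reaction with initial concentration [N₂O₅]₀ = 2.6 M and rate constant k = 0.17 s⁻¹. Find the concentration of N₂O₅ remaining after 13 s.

0.2852 M

Step 1: For a first-order reaction: [N₂O₅] = [N₂O₅]₀ × e^(-kt)
Step 2: [N₂O₅] = 2.6 × e^(-0.17 × 13)
Step 3: [N₂O₅] = 2.6 × e^(-2.21)
Step 4: [N₂O₅] = 2.6 × 0.109701 = 0.2852 M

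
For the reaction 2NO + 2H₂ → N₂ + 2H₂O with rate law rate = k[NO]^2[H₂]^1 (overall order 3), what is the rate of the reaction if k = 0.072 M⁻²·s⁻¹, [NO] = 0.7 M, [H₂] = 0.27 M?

0.009526 M/s

Step 1: The rate law is rate = k[NO]^2[H₂]^1, overall order = 2+1 = 3
Step 2: Substitute values: rate = 0.072 × (0.7)^2 × (0.27)^1
Step 3: rate = 0.072 × 0.49 × 0.27 = 0.0095256 M/s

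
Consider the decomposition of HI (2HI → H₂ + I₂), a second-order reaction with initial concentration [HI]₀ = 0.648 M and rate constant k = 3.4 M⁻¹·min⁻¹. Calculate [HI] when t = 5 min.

0.05393 M

Step 1: For a second-order reaction: 1/[HI] = 1/[HI]₀ + kt
Step 2: 1/[HI] = 1/0.648 + 3.4 × 5
Step 3: 1/[HI] = 1.543 + 17 = 18.54
Step 4: [HI] = 1/18.54 = 0.05393 M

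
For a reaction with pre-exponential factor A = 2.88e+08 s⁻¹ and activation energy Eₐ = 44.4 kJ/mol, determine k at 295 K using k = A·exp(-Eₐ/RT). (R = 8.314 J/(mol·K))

3.96e+00 s⁻¹

Step 1: Use the Arrhenius equation: k = A × exp(-Eₐ/RT)
Step 2: Convert Eₐ to J/mol: 44.4 kJ/mol = 44400 J/mol
Step 3: Calculate the exponent: -Eₐ/(RT) = -44400/(8.314 × 295) = -18.10302
Step 4: k = 2.88e+08 × exp(-18.10302)
Step 5: k = 2.88e+08 × 1.37391e-08 = 3.9569e+00 s⁻¹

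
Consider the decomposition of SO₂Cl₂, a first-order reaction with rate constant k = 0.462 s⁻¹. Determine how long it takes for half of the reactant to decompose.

1.5 s

Step 1: For a first-order reaction, t₁/₂ = ln(2)/k
Step 2: t₁/₂ = ln(2)/0.462
Step 3: t₁/₂ = 0.6931/0.462 = 1.5 s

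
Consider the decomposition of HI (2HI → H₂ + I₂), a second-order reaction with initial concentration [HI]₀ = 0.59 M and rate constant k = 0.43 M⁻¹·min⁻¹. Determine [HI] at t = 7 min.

0.2125 M

Step 1: For a second-order reaction: 1/[HI] = 1/[HI]₀ + kt
Step 2: 1/[HI] = 1/0.59 + 0.43 × 7
Step 3: 1/[HI] = 1.695 + 3.01 = 4.705
Step 4: [HI] = 1/4.705 = 0.2125 M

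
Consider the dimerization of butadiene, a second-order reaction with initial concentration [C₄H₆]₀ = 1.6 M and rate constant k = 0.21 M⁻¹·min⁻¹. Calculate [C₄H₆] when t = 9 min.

0.3976 M

Step 1: For a second-order reaction: 1/[C₄H₆] = 1/[C₄H₆]₀ + kt
Step 2: 1/[C₄H₆] = 1/1.6 + 0.21 × 9
Step 3: 1/[C₄H₆] = 0.625 + 1.89 = 2.515
Step 4: [C₄H₆] = 1/2.515 = 0.3976 M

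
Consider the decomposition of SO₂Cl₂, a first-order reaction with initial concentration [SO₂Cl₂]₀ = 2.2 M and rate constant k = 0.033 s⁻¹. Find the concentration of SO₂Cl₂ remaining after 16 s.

1.298 M

Step 1: For a first-order reaction: [SO₂Cl₂] = [SO₂Cl₂]₀ × e^(-kt)
Step 2: [SO₂Cl₂] = 2.2 × e^(-0.033 × 16)
Step 3: [SO₂Cl₂] = 2.2 × e^(-0.528)
Step 4: [SO₂Cl₂] = 2.2 × 0.589783 = 1.298 M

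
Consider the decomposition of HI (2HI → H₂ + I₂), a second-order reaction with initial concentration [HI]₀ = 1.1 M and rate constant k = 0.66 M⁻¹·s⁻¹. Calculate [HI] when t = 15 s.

0.09251 M

Step 1: For a second-order reaction: 1/[HI] = 1/[HI]₀ + kt
Step 2: 1/[HI] = 1/1.1 + 0.66 × 15
Step 3: 1/[HI] = 0.9091 + 9.9 = 10.81
Step 4: [HI] = 1/10.81 = 0.09251 M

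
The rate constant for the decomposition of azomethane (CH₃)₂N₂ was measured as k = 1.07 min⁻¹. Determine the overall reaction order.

first order (1)

Step 1: The units of k for an nth-order reaction are (concentration)^(1-n)·(time)⁻¹.
Step 2: Here k has units min⁻¹, so the concentration exponent is 0.
Step 3: 1 - n = 0 ⇒ n = 1. The reaction is first order.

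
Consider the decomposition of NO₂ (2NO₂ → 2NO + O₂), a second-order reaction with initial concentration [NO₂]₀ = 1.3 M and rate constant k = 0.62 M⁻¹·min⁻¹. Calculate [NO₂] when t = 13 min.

0.1133 M

Step 1: For a second-order reaction: 1/[NO₂] = 1/[NO₂]₀ + kt
Step 2: 1/[NO₂] = 1/1.3 + 0.62 × 13
Step 3: 1/[NO₂] = 0.7692 + 8.06 = 8.829
Step 4: [NO₂] = 1/8.829 = 0.1133 M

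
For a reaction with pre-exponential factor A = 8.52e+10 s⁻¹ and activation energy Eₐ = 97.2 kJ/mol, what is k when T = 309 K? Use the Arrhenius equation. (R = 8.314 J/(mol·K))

3.15e-06 s⁻¹

Step 1: Use the Arrhenius equation: k = A × exp(-Eₐ/RT)
Step 2: Convert Eₐ to J/mol: 97.2 kJ/mol = 97200 J/mol
Step 3: Calculate the exponent: -Eₐ/(RT) = -97200/(8.314 × 309) = -37.83535
Step 4: k = 8.52e+10 × exp(-37.83535)
Step 5: k = 8.52e+10 × 3.70098e-17 = 3.1532e-06 s⁻¹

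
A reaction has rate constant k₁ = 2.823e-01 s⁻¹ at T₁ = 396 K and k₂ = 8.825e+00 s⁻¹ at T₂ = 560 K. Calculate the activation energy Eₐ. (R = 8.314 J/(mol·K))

38.7 kJ/mol

Step 1: Use the two-temperature Arrhenius form: ln(k₂/k₁) = -Eₐ/R × (1/T₂ - 1/T₁)
Step 2: ln(k₂/k₁) = ln(8.825e+00/2.823e-01) = ln(31.2611) = 3.44237
Step 3: 1/T₂ - 1/T₁ = 1/560 - 1/396 = -7.395382e-04 K⁻¹
Step 4: Eₐ = -R × ln(k₂/k₁) / (1/T₂ - 1/T₁) = -8.314 × 3.44237 / -7.395382e-04
Step 5: Eₐ = 3.8700e+04 J/mol = 38.7 kJ/mol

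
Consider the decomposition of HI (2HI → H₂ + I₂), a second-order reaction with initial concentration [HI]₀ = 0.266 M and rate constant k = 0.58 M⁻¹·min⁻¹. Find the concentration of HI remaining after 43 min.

0.03484 M

Step 1: For a second-order reaction: 1/[HI] = 1/[HI]₀ + kt
Step 2: 1/[HI] = 1/0.266 + 0.58 × 43
Step 3: 1/[HI] = 3.759 + 24.94 = 28.7
Step 4: [HI] = 1/28.7 = 0.03484 M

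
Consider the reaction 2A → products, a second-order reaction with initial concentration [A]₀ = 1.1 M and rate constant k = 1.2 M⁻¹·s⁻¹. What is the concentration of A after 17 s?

0.04693 M

Step 1: For a second-order reaction: 1/[A] = 1/[A]₀ + kt
Step 2: 1/[A] = 1/1.1 + 1.2 × 17
Step 3: 1/[A] = 0.9091 + 20.4 = 21.31
Step 4: [A] = 1/21.31 = 0.04693 M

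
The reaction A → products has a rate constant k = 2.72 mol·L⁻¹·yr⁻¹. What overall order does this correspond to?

zeroth order (0)

Step 1: The units of k for an nth-order reaction are (concentration)^(1-n)·(time)⁻¹.
Step 2: Here k has units mol·L⁻¹·yr⁻¹, so the concentration exponent is 1.
Step 3: 1 - n = 1 ⇒ n = 0. The reaction is zeroth order.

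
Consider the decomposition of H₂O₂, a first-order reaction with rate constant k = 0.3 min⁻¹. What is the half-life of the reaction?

2.31 min

Step 1: For a first-order reaction, t₁/₂ = ln(2)/k
Step 2: t₁/₂ = ln(2)/0.3
Step 3: t₁/₂ = 0.6931/0.3 = 2.31 min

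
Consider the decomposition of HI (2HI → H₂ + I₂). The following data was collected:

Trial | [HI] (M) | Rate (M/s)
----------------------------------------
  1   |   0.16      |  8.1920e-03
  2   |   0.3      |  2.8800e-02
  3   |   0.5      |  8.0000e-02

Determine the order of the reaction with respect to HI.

second order (2)

Step 1: Compare trials to find order n where rate₂/rate₁ = ([HI]₂/[HI]₁)^n
Step 2: rate₂/rate₁ = 2.8800e-02/8.1920e-03 = 3.516
Step 3: [HI]₂/[HI]₁ = 0.3/0.16 = 1.875
Step 4: n = ln(3.516)/ln(1.875) = 2.00 ≈ 2
Step 5: The reaction is second order in HI.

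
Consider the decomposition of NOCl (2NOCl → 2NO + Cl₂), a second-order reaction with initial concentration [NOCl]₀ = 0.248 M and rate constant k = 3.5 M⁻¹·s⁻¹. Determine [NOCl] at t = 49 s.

0.005697 M

Step 1: For a second-order reaction: 1/[NOCl] = 1/[NOCl]₀ + kt
Step 2: 1/[NOCl] = 1/0.248 + 3.5 × 49
Step 3: 1/[NOCl] = 4.032 + 171.5 = 175.5
Step 4: [NOCl] = 1/175.5 = 0.005697 M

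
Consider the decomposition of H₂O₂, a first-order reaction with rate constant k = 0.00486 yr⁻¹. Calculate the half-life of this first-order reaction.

142.6 yr

Step 1: For a first-order reaction, t₁/₂ = ln(2)/k
Step 2: t₁/₂ = ln(2)/0.00486
Step 3: t₁/₂ = 0.6931/0.00486 = 142.6 yr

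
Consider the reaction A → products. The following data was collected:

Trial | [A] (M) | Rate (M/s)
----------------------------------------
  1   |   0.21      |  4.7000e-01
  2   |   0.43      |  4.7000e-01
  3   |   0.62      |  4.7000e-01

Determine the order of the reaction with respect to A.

zeroth order (0)

Step 1: Compare trials - when concentration changes, rate stays constant.
Step 2: rate₂/rate₁ = 4.7000e-01/4.7000e-01 = 1
Step 3: [A]₂/[A]₁ = 0.43/0.21 = 2.048
Step 4: Since rate ratio ≈ (conc ratio)^0, the reaction is zeroth order.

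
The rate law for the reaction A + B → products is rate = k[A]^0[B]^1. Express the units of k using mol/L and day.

day⁻¹

Step 1: Overall order = 0 + 1 = 1.
Step 2: rate has units mol/L·day⁻¹; [A]^0[B]^1 has units (mol/L)^1.
Step 3: k = rate/([A]^0[B]^1), so units of k = (mol/L)^(1-1)·day⁻¹ = day⁻¹.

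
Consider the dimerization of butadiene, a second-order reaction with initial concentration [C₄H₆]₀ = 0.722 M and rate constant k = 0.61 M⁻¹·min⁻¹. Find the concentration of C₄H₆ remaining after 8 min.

0.1596 M

Step 1: For a second-order reaction: 1/[C₄H₆] = 1/[C₄H₆]₀ + kt
Step 2: 1/[C₄H₆] = 1/0.722 + 0.61 × 8
Step 3: 1/[C₄H₆] = 1.385 + 4.88 = 6.265
Step 4: [C₄H₆] = 1/6.265 = 0.1596 M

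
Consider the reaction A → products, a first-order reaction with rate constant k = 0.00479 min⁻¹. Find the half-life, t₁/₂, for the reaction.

144.7 min

Step 1: For a first-order reaction, t₁/₂ = ln(2)/k
Step 2: t₁/₂ = ln(2)/0.00479
Step 3: t₁/₂ = 0.6931/0.00479 = 144.7 min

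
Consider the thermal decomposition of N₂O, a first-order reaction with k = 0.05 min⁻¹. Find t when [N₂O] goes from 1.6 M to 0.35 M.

30.4 min

Step 1: For first-order: t = ln([N₂O]₀/[N₂O])/k
Step 2: t = ln(1.6/0.35)/0.05
Step 3: t = ln(4.571)/0.05
Step 4: t = 1.52/0.05 = 30.4 min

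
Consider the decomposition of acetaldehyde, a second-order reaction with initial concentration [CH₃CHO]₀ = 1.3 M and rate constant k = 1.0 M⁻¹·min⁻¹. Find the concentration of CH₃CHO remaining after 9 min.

0.1024 M

Step 1: For a second-order reaction: 1/[CH₃CHO] = 1/[CH₃CHO]₀ + kt
Step 2: 1/[CH₃CHO] = 1/1.3 + 1.0 × 9
Step 3: 1/[CH₃CHO] = 0.7692 + 9 = 9.769
Step 4: [CH₃CHO] = 1/9.769 = 0.1024 M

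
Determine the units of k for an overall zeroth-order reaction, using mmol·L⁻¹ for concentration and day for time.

mmol·L⁻¹·day⁻¹

Step 1: For overall order n, rate = k × (concentration)^n.
Step 2: Rate has units mmol·L⁻¹·day⁻¹; concentration term has units (mmol·L⁻¹)^0.
Step 3: k = rate / (concentration)^n, so units of k = (mmol·L⁻¹)^(1-0)·day⁻¹ = mmol·L⁻¹·day⁻¹.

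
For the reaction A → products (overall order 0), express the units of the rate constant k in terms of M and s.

M·s⁻¹

Step 1: For overall order n, rate = k × (concentration)^n.
Step 2: Rate has units M·s⁻¹; concentration term has units M^0.
Step 3: k = rate / (concentration)^n, so units of k = M^(1-0)·s⁻¹ = M·s⁻¹.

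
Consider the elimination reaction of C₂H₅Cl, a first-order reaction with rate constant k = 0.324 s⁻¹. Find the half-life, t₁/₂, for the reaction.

2.139 s

Step 1: For a first-order reaction, t₁/₂ = ln(2)/k
Step 2: t₁/₂ = ln(2)/0.324
Step 3: t₁/₂ = 0.6931/0.324 = 2.139 s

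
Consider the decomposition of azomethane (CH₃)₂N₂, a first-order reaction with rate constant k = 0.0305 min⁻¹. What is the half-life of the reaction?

22.73 min

Step 1: For a first-order reaction, t₁/₂ = ln(2)/k
Step 2: t₁/₂ = ln(2)/0.0305
Step 3: t₁/₂ = 0.6931/0.0305 = 22.73 min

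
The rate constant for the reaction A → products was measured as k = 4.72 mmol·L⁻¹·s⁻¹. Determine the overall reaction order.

zeroth order (0)

Step 1: The units of k for an nth-order reaction are (concentration)^(1-n)·(time)⁻¹.
Step 2: Here k has units mmol·L⁻¹·s⁻¹, so the concentration exponent is 1.
Step 3: 1 - n = 1 ⇒ n = 0. The reaction is zeroth order.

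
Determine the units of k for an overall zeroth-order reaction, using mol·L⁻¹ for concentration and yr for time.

mol·L⁻¹·yr⁻¹

Step 1: For overall order n, rate = k × (concentration)^n.
Step 2: Rate has units mol·L⁻¹·yr⁻¹; concentration term has units (mol·L⁻¹)^0.
Step 3: k = rate / (concentration)^n, so units of k = (mol·L⁻¹)^(1-0)·yr⁻¹ = mol·L⁻¹·yr⁻¹.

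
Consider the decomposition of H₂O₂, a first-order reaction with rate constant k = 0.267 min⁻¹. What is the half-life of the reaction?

2.596 min

Step 1: For a first-order reaction, t₁/₂ = ln(2)/k
Step 2: t₁/₂ = ln(2)/0.267
Step 3: t₁/₂ = 0.6931/0.267 = 2.596 min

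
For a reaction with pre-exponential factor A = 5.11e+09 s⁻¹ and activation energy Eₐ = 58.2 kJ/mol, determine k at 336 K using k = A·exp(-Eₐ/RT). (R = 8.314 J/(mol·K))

4.57e+00 s⁻¹

Step 1: Use the Arrhenius equation: k = A × exp(-Eₐ/RT)
Step 2: Convert Eₐ to J/mol: 58.2 kJ/mol = 58200 J/mol
Step 3: Calculate the exponent: -Eₐ/(RT) = -58200/(8.314 × 336) = -20.83405
Step 4: k = 5.11e+09 × exp(-20.83405)
Step 5: k = 5.11e+09 × 8.95132e-10 = 4.5741e+00 s⁻¹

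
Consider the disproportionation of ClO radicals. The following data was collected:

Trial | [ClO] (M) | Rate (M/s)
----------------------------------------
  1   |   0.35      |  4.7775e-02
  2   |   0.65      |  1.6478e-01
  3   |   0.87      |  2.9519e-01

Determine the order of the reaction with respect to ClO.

second order (2)

Step 1: Compare trials to find order n where rate₂/rate₁ = ([ClO]₂/[ClO]₁)^n
Step 2: rate₂/rate₁ = 1.6478e-01/4.7775e-02 = 3.449
Step 3: [ClO]₂/[ClO]₁ = 0.65/0.35 = 1.857
Step 4: n = ln(3.449)/ln(1.857) = 2.00 ≈ 2
Step 5: The reaction is second order in ClO.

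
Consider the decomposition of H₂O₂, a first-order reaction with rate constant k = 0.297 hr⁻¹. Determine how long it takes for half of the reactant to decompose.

2.334 hr

Step 1: For a first-order reaction, t₁/₂ = ln(2)/k
Step 2: t₁/₂ = ln(2)/0.297
Step 3: t₁/₂ = 0.6931/0.297 = 2.334 hr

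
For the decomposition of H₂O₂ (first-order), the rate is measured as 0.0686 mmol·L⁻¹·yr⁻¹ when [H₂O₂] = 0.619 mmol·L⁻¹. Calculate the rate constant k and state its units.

0.1108 yr⁻¹

Step 1: rate = k[H₂O₂]^1, so k = rate / [H₂O₂]^1.
Step 2: k = 0.0686 / (0.619)^1 = 0.0686 / 0.619.
Step 3: k = 0.1108 yr⁻¹.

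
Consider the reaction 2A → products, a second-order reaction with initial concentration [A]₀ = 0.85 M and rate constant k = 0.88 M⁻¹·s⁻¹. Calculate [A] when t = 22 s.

0.04869 M

Step 1: For a second-order reaction: 1/[A] = 1/[A]₀ + kt
Step 2: 1/[A] = 1/0.85 + 0.88 × 22
Step 3: 1/[A] = 1.176 + 19.36 = 20.54
Step 4: [A] = 1/20.54 = 0.04869 M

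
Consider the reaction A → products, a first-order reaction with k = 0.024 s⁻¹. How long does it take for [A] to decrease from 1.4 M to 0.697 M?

29.06 s

Step 1: For first-order: t = ln([A]₀/[A])/k
Step 2: t = ln(1.4/0.697)/0.024
Step 3: t = ln(2.009)/0.024
Step 4: t = 0.6974/0.024 = 29.06 s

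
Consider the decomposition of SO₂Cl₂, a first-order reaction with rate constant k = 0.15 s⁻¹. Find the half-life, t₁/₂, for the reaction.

4.621 s

Step 1: For a first-order reaction, t₁/₂ = ln(2)/k
Step 2: t₁/₂ = ln(2)/0.15
Step 3: t₁/₂ = 0.6931/0.15 = 4.621 s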